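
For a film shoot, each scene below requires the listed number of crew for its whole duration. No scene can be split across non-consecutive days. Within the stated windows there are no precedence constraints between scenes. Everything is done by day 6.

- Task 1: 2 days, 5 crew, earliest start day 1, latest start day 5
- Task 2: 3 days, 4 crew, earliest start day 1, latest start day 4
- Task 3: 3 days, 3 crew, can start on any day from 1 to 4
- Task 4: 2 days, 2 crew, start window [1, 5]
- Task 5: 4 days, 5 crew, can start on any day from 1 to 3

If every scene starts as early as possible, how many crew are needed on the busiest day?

Early-start schedule: Task 1@1, Task 2@1, Task 3@1, Task 4@1, Task 5@1.
Load per day: day 1: 19, day 2: 19, day 3: 12, day 4: 5, day 5: 0, day 6: 0.
Peak is 19.

19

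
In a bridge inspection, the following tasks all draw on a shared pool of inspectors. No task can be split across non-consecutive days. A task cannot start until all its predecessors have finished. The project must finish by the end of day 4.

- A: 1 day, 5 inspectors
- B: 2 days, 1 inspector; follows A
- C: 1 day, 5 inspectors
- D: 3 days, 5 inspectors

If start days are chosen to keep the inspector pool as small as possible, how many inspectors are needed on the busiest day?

10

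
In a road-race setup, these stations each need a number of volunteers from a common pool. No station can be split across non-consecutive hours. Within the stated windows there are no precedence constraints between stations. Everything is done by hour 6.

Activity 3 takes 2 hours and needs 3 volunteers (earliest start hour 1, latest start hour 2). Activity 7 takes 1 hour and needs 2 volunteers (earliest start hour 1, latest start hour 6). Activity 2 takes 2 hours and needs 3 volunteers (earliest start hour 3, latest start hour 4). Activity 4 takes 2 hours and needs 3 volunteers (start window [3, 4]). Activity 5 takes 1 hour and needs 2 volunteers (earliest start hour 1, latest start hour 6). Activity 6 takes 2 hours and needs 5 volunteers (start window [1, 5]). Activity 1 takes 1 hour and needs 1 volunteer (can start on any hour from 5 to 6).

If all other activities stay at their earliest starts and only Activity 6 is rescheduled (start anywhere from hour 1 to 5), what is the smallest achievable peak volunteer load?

7

Activity 6@1: h1:12  h2:8  h3:6  h4:6  h5:1  h6:0 → peak 12
Activity 6@2: h1:7  h2:8  h3:11  h4:6  h5:1  h6:0 → peak 11
Activity 6@3: h1:7  h2:3  h3:11  h4:11  h5:1  h6:0 → peak 11
Activity 6@4: h1:7  h2:3  h3:6  h4:11  h5:6  h6:0 → peak 11
Activity 6@5: h1:7  h2:3  h3:6  h4:6  h5:6  h6:5 → peak 7
Best is Activity 6@5, peak 7.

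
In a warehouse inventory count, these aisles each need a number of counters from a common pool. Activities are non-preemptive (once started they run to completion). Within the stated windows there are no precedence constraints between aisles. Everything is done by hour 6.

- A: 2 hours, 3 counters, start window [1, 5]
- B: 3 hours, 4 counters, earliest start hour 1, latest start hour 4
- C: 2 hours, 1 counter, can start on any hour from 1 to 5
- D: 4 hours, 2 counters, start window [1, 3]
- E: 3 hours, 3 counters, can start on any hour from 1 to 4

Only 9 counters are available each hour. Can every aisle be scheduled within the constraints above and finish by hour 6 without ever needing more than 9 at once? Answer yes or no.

Schedule A@1, B@1, C@3, D@3, E@4: h1:7  h2:7  h3:7  h4:6  h5:5  h6:5 — peak 7 ≤ 9.

yes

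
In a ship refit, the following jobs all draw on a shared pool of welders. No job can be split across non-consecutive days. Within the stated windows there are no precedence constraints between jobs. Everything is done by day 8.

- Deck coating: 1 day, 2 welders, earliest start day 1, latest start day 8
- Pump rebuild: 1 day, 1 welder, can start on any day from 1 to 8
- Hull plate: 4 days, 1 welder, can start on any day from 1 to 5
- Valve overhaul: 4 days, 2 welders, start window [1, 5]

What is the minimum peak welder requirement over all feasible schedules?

3

Early-start (Deck coating@1, Pump rebuild@1, Hull plate@1, Valve overhaul@1) gives peak 6: d1:6  d2:3  d3:3  d4:3  d5:0  d6:0  d7:0  d8:0.
Shift Hull plate→2, Valve overhaul→2.
Schedule Deck coating@1, Pump rebuild@1, Hull plate@2, Valve overhaul@2: d1:3  d2:3  d3:3  d4:3  d5:3  d6:0  d7:0  d8:0 — peak 3.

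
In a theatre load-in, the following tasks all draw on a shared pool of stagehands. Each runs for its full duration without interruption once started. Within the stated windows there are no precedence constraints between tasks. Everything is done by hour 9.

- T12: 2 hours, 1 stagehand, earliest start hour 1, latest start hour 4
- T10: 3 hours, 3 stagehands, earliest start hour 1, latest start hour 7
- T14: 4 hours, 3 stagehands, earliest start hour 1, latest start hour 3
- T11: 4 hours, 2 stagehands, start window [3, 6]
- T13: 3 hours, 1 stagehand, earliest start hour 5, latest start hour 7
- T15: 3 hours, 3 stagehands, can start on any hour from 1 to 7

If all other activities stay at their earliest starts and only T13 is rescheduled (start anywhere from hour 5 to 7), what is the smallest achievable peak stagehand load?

11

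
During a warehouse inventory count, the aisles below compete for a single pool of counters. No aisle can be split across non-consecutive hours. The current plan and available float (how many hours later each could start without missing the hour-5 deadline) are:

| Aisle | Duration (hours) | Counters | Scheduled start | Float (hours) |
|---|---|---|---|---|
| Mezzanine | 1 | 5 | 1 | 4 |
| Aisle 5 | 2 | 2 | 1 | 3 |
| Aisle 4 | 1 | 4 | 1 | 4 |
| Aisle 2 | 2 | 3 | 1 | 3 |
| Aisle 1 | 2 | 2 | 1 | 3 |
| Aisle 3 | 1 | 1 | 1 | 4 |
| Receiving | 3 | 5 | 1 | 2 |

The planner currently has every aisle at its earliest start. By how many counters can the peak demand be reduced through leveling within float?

14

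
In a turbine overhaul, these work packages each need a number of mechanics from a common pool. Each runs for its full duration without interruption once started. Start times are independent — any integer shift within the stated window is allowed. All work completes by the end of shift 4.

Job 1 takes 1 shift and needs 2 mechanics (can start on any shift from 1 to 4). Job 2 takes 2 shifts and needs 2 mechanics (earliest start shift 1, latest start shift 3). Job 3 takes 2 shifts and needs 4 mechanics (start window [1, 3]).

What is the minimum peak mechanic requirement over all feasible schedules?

4

Early-start (Job 1@1, Job 2@1, Job 3@1) gives peak 8: s1:8  s2:6  s3:0  s4:0.
Shift Job 3→3.
Schedule Job 1@1, Job 2@1, Job 3@3: s1:4  s2:2  s3:4  s4:4 — peak 4.
Total mechanic-shifts = 14 over 4 shifts ⇒ peak ≥ ⌈14/4⌉ = 4, so 4 is optimal.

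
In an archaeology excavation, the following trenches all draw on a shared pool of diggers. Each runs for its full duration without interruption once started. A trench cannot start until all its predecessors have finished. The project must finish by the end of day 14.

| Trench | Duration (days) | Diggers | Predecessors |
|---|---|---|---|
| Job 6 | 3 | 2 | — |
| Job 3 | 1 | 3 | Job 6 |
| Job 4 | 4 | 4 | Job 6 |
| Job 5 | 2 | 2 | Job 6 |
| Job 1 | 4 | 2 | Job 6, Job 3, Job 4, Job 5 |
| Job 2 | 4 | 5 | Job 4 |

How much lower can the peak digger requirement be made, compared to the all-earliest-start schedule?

Early-start peak: d1:2  d2:2  d3:2  d4:9  d5:6  d6:4  d7:4  d8:7  d9:7  d10:7  d11:7  d12:0  d13:0  d14:0 ⇒ 9.
Leveled (Job 6@1, Job 3@4, Job 4@4, Job 5@5, Job 1@8, Job 2@8): d1:2  d2:2  d3:2  d4:7  d5:6  d6:6  d7:4  d8:7  d9:7  d10:7  d11:7  d12:0  d13:0  d14:0 ⇒ 7.
Reduction 9 − 7 = 2.

2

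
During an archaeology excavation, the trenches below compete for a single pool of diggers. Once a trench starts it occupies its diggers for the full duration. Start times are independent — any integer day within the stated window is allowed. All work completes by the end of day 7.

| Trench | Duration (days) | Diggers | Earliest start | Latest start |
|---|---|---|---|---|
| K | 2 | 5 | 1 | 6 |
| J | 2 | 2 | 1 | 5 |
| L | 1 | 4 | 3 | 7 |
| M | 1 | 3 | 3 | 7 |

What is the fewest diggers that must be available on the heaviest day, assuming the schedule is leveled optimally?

5

Early-start (K@1, J@1, L@3, M@3) gives peak 7: d1:7  d2:7  d3:7  d4:0  d5:0  d6:0  d7:0.
Shift J→3, L→5.
Schedule K@1, J@3, L@5, M@3: d1:5  d2:5  d3:5  d4:2  d5:4  d6:0  d7:0 — peak 5.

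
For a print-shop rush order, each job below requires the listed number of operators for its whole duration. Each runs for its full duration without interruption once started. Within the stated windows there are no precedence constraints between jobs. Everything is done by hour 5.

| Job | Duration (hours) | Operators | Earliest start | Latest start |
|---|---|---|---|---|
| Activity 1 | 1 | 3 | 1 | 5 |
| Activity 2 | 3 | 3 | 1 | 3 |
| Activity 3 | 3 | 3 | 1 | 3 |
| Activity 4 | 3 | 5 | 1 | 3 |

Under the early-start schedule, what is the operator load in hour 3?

11

At early start, hour 3 has: Activity 2, Activity 3, Activity 4.
Demand: 3 + 3 + 5 = 11.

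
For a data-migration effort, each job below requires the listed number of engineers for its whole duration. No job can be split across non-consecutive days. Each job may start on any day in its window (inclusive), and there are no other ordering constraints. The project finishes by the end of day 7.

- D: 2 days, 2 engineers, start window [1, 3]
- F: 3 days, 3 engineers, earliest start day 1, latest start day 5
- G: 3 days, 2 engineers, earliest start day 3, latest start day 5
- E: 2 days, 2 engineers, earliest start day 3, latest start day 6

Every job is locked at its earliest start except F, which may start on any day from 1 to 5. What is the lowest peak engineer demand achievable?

5

F@1: d1:5  d2:5  d3:7  d4:4  d5:2  d6:0  d7:0 → peak 7
F@2: d1:2  d2:5  d3:7  d4:7  d5:2  d6:0  d7:0 → peak 7
F@3: d1:2  d2:2  d3:7  d4:7  d5:5  d6:0  d7:0 → peak 7
F@4: d1:2  d2:2  d3:4  d4:7  d5:5  d6:3  d7:0 → peak 7
F@5: d1:2  d2:2  d3:4  d4:4  d5:5  d6:3  d7:3 → peak 5
Best is F@5, peak 5.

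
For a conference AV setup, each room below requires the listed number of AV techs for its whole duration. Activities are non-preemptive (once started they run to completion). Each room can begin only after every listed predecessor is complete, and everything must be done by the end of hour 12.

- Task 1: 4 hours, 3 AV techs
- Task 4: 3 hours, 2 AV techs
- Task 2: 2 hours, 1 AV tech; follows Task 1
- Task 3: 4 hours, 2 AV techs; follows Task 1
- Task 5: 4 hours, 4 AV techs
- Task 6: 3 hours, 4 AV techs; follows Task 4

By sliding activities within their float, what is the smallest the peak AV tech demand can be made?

6

Early-start (Task 1@1, Task 4@1, Task 2@5, Task 3@5, Task 5@1, Task 6@4) gives peak 11: h1:9  h2:9  h3:9  h4:11  h5:7  h6:7  h7:2  h8:2  h9:0  h10:0  h11:0  h12:0.
Shift Task 3→7, Task 5→5, Task 6→9.
Schedule Task 1@1, Task 4@1, Task 2@5, Task 3@7, Task 5@5, Task 6@9: h1:5  h2:5  h3:5  h4:3  h5:5  h6:5  h7:6  h8:6  h9:6  h10:6  h11:4  h12:0 — peak 6.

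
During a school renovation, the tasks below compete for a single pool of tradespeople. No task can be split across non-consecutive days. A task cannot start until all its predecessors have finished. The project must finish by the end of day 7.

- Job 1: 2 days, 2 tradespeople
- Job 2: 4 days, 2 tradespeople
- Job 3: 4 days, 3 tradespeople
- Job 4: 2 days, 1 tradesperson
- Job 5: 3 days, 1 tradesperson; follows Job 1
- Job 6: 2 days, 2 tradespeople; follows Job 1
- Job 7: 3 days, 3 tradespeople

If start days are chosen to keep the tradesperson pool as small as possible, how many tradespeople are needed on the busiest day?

Early-start (Job 1@1, Job 2@1, Job 3@1, Job 4@1, Job 5@3, Job 6@3, Job 7@1) gives peak 11: d1:11  d2:11  d3:11  d4:8  d5:1  d6:0  d7:0.
Shift Job 4→3, Job 6→5, Job 7→5.
Schedule Job 1@1, Job 2@1, Job 3@1, Job 4@3, Job 5@3, Job 6@5, Job 7@5: d1:7  d2:7  d3:7  d4:7  d5:6  d6:5  d7:3 — peak 7.

7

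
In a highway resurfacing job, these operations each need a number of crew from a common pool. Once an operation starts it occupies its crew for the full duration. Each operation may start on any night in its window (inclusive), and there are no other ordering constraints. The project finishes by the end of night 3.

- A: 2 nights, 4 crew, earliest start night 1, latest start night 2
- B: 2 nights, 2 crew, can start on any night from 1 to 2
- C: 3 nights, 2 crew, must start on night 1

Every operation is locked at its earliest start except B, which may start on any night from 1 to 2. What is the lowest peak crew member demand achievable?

8

B@1: n1:8  n2:8  n3:2 → peak 8
B@2: n1:6  n2:8  n3:4 → peak 8
Best is B@1, peak 8.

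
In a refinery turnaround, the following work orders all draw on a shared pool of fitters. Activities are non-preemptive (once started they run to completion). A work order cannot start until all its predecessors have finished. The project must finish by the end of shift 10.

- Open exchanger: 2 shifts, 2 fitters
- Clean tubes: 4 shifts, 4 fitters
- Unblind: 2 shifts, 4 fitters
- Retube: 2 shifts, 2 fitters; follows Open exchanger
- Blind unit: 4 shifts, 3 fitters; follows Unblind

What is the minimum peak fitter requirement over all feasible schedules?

Early-start (Open exchanger@1, Clean tubes@1, Unblind@1, Retube@3, Blind unit@3) gives peak 10: s1:10  s2:10  s3:9  s4:9  s5:3  s6:3  s7:0  s8:0  s9:0  s10:0.
Shift Open exchanger→3, Clean tubes→7, Retube→5.
Schedule Open exchanger@3, Clean tubes@7, Unblind@1, Retube@5, Blind unit@3: s1:4  s2:4  s3:5  s4:5  s5:5  s6:5  s7:4  s8:4  s9:4  s10:4 — peak 5.
Total fitter-shifts = 44 over 10 shifts ⇒ peak ≥ ⌈44/10⌉ = 5, so 5 is optimal.

5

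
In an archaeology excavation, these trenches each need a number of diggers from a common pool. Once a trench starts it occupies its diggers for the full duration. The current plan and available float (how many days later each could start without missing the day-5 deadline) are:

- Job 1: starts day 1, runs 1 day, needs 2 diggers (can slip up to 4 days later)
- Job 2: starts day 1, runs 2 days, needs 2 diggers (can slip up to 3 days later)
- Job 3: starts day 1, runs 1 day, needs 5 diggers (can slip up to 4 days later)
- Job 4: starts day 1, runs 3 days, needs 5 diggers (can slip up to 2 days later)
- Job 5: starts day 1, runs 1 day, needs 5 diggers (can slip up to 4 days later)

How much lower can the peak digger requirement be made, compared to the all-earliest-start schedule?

12

Early-start peak: d1:19  d2:7  d3:5  d4:0  d5:0 ⇒ 19.
Leveled (Job 1@1, Job 2@2, Job 3@1, Job 4@2, Job 5@5): d1:7  d2:7  d3:7  d4:5  d5:5 ⇒ 7.
Reduction 19 − 7 = 12.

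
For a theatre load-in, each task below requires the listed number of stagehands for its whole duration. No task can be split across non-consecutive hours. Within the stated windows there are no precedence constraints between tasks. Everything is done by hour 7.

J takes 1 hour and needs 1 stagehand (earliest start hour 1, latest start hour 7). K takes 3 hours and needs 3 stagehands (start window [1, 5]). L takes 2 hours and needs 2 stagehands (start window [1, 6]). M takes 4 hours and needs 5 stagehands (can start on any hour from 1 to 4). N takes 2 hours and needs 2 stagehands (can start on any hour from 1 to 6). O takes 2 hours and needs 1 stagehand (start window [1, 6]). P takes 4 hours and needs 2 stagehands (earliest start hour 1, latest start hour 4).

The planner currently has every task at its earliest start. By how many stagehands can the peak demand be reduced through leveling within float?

Early-start peak: h1:16  h2:15  h3:10  h4:7  h5:0  h6:0  h7:0 ⇒ 16.
Leveled (J@1, K@1, L@1, M@3, N@1, O@4, P@4): h1:8  h2:7  h3:8  h4:8  h5:8  h6:7  h7:2 ⇒ 8.
Reduction 16 − 8 = 8.

8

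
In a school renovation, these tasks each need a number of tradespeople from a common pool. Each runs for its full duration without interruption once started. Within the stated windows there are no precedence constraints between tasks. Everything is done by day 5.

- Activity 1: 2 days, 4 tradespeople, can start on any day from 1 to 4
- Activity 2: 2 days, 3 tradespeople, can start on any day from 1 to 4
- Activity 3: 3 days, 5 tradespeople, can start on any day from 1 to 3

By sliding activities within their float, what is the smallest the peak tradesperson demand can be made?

Early-start (Activity 1@1, Activity 2@1, Activity 3@1) gives peak 12: d1:12  d2:12  d3:5  d4:0  d5:0.
Shift Activity 3→3.
Schedule Activity 1@1, Activity 2@1, Activity 3@3: d1:7  d2:7  d3:5  d4:5  d5:5 — peak 7.

7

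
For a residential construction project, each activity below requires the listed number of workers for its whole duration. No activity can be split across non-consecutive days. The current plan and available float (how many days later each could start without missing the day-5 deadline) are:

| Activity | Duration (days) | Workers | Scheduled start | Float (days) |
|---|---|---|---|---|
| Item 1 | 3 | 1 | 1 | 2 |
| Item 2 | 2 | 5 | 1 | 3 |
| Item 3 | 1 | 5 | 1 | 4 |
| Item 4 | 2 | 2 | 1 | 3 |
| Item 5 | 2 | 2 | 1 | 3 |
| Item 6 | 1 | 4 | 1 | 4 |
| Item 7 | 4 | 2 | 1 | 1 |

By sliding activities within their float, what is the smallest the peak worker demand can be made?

Early-start (Item 1@1, Item 2@1, Item 3@1, Item 4@1, Item 5@1, Item 6@1, Item 7@1) gives peak 21: d1:21  d2:12  d3:3  d4:2  d5:0.
Shift Item 3→3, Item 4→4, Item 5→4, Item 6→5.
Schedule Item 1@1, Item 2@1, Item 3@3, Item 4@4, Item 5@4, Item 6@5, Item 7@1: d1:8  d2:8  d3:8  d4:6  d5:8 — peak 8.
Total worker-days = 38 over 5 days ⇒ peak ≥ ⌈38/5⌉ = 8, so 8 is optimal.

8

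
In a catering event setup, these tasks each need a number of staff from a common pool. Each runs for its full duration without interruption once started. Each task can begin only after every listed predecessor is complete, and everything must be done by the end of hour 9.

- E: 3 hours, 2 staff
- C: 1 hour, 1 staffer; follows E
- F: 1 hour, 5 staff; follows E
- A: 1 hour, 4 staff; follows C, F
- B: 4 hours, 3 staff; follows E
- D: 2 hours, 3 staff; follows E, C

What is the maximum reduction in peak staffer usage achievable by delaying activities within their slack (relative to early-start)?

4

Early-start peak: h1:2  h2:2  h3:2  h4:9  h5:10  h6:6  h7:3  h8:0  h9:0 ⇒ 10.
Leveled (E@1, C@4, F@4, A@5, B@6, D@6): h1:2  h2:2  h3:2  h4:6  h5:4  h6:6  h7:6  h8:3  h9:3 ⇒ 6.
Reduction 10 − 6 = 4.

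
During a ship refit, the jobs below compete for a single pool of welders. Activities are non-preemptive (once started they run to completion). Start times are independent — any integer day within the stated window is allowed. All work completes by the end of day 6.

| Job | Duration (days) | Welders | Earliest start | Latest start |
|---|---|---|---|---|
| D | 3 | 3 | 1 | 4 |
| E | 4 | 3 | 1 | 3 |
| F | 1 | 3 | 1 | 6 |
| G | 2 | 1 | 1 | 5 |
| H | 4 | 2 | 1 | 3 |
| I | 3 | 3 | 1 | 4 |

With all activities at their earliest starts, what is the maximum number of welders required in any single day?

15

Early-start schedule: D@1, E@1, F@1, G@1, H@1, I@1.
Load per day: day 1: 15, day 2: 12, day 3: 11, day 4: 5, day 5: 0, day 6: 0.
Peak is 15.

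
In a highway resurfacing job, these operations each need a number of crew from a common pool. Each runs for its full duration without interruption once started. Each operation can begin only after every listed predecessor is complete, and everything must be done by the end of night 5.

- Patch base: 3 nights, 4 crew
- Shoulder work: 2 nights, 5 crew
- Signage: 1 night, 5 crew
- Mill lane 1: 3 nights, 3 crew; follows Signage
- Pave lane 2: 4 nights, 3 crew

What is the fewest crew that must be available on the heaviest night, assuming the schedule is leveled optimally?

10

Early-start (Patch base@1, Shoulder work@1, Signage@1, Mill lane 1@2, Pave lane 2@1) gives peak 17: n1:17  n2:15  n3:10  n4:6  n5:0.
Shift Patch base→3, Mill lane 1→3, Pave lane 2→2.
Schedule Patch base@3, Shoulder work@1, Signage@1, Mill lane 1@3, Pave lane 2@2: n1:10  n2:8  n3:10  n4:10  n5:10 — peak 10.
Total crew member-nights = 48 over 5 nights ⇒ peak ≥ ⌈48/5⌉ = 10, so 10 is optimal.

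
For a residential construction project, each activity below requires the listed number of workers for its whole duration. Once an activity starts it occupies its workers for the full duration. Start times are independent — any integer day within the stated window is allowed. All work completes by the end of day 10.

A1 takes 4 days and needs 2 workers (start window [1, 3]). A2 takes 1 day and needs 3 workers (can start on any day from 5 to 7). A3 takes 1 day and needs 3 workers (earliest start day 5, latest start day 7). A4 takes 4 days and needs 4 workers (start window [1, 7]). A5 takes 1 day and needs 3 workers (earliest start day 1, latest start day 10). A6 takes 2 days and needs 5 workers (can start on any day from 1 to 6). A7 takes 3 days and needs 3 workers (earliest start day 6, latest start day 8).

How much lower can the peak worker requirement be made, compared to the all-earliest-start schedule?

8

Early-start peak: d1:14  d2:11  d3:6  d4:6  d5:6  d6:3  d7:3  d8:3  d9:0  d10:0 ⇒ 14.
Leveled (A1@1, A2@5, A3@5, A4@1, A5@8, A6@6, A7@8): d1:6  d2:6  d3:6  d4:6  d5:6  d6:5  d7:5  d8:6  d9:3  d10:3 ⇒ 6.
Reduction 14 − 6 = 8.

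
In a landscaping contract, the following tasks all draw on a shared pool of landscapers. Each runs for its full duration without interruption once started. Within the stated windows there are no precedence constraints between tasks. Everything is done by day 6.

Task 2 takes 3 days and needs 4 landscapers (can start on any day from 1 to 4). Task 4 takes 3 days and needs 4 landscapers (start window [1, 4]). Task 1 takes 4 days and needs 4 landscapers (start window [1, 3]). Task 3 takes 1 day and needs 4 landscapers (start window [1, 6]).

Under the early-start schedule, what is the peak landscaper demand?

Early-start schedule: Task 2@1, Task 4@1, Task 1@1, Task 3@1.
Load per day: day 1: 16, day 2: 12, day 3: 12, day 4: 4, day 5: 0, day 6: 0.
Peak is 16.

16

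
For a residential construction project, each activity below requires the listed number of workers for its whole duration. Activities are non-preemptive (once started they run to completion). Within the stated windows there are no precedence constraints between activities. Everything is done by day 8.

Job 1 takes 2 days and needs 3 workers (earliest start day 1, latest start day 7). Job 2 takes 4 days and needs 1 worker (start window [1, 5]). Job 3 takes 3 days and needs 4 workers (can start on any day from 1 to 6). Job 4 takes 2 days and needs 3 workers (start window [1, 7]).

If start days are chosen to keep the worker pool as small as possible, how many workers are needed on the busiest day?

4

Early-start (Job 1@1, Job 2@1, Job 3@1, Job 4@1) gives peak 11: d1:11  d2:11  d3:5  d4:1  d5:0  d6:0  d7:0  d8:0.
Shift Job 3→5, Job 4→3.
Schedule Job 1@1, Job 2@1, Job 3@5, Job 4@3: d1:4  d2:4  d3:4  d4:4  d5:4  d6:4  d7:4  d8:0 — peak 4.
Total worker-days = 28 over 8 days ⇒ peak ≥ ⌈28/8⌉ = 4, so 4 is optimal.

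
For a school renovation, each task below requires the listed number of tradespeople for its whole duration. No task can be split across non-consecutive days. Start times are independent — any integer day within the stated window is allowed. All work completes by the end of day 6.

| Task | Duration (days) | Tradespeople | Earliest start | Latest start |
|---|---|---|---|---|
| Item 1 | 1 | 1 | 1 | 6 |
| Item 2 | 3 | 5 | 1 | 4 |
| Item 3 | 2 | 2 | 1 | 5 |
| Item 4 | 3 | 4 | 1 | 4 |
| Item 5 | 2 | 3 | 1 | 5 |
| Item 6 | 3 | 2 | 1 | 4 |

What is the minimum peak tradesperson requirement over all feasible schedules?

8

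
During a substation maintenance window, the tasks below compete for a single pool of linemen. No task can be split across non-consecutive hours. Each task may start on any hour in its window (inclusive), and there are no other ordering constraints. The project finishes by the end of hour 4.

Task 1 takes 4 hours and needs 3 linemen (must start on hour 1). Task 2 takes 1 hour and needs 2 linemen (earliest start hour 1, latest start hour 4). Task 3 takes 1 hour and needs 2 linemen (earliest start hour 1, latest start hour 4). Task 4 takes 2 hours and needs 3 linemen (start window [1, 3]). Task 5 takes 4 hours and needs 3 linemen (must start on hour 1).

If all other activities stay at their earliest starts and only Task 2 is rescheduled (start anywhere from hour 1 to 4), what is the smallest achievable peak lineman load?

11

Task 2@1: h1:13  h2:9  h3:6  h4:6 → peak 13
Task 2@2: h1:11  h2:11  h3:6  h4:6 → peak 11
Task 2@3: h1:11  h2:9  h3:8  h4:6 → peak 11
Task 2@4: h1:11  h2:9  h3:6  h4:8 → peak 11
Best is Task 2@2, peak 11.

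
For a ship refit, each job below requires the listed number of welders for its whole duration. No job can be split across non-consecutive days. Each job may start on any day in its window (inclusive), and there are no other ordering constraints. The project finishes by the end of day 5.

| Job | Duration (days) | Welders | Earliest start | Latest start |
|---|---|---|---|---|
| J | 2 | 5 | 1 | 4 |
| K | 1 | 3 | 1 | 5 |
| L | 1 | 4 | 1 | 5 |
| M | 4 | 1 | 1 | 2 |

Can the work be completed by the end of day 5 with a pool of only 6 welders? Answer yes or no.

yes

Schedule J@1, K@3, L@4, M@1: d1:6  d2:6  d3:4  d4:5  d5:0 — peak 6 ≤ 6.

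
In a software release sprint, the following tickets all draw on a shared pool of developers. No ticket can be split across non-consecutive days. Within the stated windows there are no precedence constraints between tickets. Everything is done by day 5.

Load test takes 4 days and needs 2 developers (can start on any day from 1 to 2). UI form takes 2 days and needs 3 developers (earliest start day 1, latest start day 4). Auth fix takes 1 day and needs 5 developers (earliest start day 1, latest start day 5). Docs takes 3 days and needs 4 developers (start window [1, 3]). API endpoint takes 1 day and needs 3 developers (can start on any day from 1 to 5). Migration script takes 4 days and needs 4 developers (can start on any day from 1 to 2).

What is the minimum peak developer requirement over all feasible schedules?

Early-start (Load test@1, UI form@1, Auth fix@1, Docs@1, API endpoint@1, Migration script@1) gives peak 21: d1:21  d2:13  d3:10  d4:6  d5:0.
Shift Docs→3, API endpoint→5, Migration script→2.
Schedule Load test@1, UI form@1, Auth fix@1, Docs@3, API endpoint@5, Migration script@2: d1:10  d2:9  d3:10  d4:10  d5:11 — peak 11.

11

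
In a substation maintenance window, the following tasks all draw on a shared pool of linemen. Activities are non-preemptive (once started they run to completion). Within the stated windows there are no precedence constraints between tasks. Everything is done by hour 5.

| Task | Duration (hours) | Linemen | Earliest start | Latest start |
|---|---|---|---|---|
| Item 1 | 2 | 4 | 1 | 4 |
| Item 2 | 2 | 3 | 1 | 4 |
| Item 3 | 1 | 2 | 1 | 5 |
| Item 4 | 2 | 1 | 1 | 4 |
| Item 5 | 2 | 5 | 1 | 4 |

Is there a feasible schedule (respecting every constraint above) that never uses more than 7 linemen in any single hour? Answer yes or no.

yes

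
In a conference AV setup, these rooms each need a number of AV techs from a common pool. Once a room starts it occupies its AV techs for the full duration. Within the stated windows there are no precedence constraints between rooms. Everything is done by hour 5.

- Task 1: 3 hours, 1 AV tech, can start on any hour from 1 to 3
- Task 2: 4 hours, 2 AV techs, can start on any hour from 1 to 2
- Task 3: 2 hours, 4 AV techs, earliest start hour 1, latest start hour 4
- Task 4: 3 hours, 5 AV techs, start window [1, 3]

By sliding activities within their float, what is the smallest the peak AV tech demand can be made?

8

Early-start (Task 1@1, Task 2@1, Task 3@1, Task 4@1) gives peak 12: h1:12  h2:12  h3:8  h4:2  h5:0.
Shift Task 4→3.
Schedule Task 1@1, Task 2@1, Task 3@1, Task 4@3: h1:7  h2:7  h3:8  h4:7  h5:5 — peak 8.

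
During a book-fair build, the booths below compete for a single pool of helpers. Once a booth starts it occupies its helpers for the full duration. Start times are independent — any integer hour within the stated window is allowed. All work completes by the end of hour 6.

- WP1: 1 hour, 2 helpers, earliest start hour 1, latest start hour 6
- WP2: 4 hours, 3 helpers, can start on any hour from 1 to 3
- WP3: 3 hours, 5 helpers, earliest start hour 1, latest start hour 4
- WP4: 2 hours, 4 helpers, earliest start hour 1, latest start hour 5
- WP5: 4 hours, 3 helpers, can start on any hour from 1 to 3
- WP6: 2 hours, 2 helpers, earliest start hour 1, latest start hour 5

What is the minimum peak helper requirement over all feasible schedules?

11

Early-start (WP1@1, WP2@1, WP3@1, WP4@1, WP5@1, WP6@1) gives peak 19: h1:19  h2:17  h3:11  h4:6  h5:0  h6:0.
Shift WP4→4, WP5→2, WP6→5.
Schedule WP1@1, WP2@1, WP3@1, WP4@4, WP5@2, WP6@5: h1:10  h2:11  h3:11  h4:10  h5:9  h6:2 — peak 11.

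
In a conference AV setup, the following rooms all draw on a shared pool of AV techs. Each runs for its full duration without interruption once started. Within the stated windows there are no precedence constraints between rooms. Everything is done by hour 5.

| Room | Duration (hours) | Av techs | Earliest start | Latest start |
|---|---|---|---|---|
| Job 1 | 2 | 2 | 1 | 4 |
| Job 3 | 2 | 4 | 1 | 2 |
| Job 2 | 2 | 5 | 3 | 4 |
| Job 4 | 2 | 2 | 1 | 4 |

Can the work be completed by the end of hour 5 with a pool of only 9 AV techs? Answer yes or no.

Schedule Job 1@1, Job 3@1, Job 2@3, Job 4@3: h1:6  h2:6  h3:7  h4:7  h5:0 — peak 7 ≤ 9.

yes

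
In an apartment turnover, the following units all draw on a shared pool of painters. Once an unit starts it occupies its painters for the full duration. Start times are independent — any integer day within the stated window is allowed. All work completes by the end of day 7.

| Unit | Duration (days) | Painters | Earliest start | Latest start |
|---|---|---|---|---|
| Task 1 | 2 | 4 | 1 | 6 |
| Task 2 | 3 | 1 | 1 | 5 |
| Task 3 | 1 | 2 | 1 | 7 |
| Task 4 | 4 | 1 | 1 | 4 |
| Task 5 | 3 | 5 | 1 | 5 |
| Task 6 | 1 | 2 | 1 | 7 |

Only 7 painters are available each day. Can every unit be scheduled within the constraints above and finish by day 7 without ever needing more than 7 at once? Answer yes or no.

yes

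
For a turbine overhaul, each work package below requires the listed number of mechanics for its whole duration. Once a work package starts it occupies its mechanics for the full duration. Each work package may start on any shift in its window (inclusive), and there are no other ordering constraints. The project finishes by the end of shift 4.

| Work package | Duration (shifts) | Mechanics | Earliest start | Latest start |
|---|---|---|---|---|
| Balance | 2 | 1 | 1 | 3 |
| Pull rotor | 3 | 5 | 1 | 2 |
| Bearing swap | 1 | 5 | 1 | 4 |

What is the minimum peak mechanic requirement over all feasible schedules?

Early-start (Balance@1, Pull rotor@1, Bearing swap@1) gives peak 11: s1:11  s2:6  s3:5  s4:0.
Shift Bearing swap→4.
Schedule Balance@1, Pull rotor@1, Bearing swap@4: s1:6  s2:6  s3:5  s4:5 — peak 6.
Total mechanic-shifts = 22 over 4 shifts ⇒ peak ≥ ⌈22/4⌉ = 6, so 6 is optimal.

6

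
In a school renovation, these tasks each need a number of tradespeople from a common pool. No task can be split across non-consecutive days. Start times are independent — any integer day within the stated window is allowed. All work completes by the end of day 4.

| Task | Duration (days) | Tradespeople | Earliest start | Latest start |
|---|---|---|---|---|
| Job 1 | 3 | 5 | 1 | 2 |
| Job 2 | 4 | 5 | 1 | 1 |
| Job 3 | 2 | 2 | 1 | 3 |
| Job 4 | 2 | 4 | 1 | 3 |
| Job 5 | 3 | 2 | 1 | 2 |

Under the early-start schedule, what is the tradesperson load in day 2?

18

At early start, day 2 has: Job 1, Job 2, Job 3, Job 4, Job 5.
Demand: 5 + 5 + 2 + 4 + 2 = 18.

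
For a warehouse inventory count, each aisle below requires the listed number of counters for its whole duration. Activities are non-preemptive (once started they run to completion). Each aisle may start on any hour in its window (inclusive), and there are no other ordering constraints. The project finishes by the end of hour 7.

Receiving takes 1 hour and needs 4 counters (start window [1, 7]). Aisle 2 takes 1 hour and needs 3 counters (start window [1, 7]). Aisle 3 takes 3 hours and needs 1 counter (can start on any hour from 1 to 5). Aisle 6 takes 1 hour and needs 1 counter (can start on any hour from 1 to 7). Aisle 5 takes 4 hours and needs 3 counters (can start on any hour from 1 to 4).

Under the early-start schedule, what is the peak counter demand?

12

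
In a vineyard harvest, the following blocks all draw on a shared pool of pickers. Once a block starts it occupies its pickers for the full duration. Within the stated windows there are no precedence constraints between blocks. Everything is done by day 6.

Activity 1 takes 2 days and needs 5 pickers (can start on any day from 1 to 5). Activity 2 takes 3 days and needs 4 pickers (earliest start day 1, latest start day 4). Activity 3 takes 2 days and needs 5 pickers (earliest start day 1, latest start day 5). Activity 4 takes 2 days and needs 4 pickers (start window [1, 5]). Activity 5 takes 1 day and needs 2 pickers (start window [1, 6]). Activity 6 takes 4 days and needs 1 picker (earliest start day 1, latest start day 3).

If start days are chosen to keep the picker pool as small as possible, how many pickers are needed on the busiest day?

Early-start (Activity 1@1, Activity 2@1, Activity 3@1, Activity 4@1, Activity 5@1, Activity 6@1) gives peak 21: d1:21  d2:19  d3:5  d4:1  d5:0  d6:0.
Shift Activity 3→5, Activity 4→3, Activity 5→4, Activity 6→3.
Schedule Activity 1@1, Activity 2@1, Activity 3@5, Activity 4@3, Activity 5@4, Activity 6@3: d1:9  d2:9  d3:9  d4:7  d5:6  d6:6 — peak 9.

9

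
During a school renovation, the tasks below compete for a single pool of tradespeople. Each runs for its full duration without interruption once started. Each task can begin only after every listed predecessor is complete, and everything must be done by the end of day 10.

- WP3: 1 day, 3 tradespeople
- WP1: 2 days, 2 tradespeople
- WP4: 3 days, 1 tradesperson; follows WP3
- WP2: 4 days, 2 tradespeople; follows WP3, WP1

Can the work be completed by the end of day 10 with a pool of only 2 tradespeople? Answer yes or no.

The minimum achievable peak is 3; 2 < 3, so no feasible schedule stays within the cap.

no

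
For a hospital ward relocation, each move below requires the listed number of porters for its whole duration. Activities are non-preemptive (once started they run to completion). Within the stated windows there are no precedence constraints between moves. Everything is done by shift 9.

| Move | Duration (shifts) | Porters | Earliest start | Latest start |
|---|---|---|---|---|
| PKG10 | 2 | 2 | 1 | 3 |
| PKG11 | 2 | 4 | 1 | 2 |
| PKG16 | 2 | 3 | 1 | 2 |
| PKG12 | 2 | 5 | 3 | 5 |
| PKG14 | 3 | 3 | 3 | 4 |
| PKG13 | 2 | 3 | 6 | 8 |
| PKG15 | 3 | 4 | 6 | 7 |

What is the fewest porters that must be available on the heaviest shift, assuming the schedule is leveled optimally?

8

Early-start (PKG10@1, PKG11@1, PKG16@1, PKG12@3, PKG14@3, PKG13@6, PKG15@6) gives peak 9: s1:9  s2:9  s3:8  s4:8  s5:3  s6:7  s7:7  s8:4  s9:0.
Shift PKG10→3, PKG12→5, PKG15→7.
Schedule PKG10@3, PKG11@1, PKG16@1, PKG12@5, PKG14@3, PKG13@6, PKG15@7: s1:7  s2:7  s3:5  s4:5  s5:8  s6:8  s7:7  s8:4  s9:4 — peak 8.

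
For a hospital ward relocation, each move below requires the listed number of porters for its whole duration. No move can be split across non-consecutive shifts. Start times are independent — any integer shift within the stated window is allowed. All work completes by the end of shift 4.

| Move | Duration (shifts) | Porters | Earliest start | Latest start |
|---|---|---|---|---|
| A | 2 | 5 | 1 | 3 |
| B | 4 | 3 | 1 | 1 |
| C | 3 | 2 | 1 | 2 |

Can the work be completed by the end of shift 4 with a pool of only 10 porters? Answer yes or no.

Schedule A@1, B@1, C@1: s1:10  s2:10  s3:5  s4:3 — peak 10 ≤ 10.

yes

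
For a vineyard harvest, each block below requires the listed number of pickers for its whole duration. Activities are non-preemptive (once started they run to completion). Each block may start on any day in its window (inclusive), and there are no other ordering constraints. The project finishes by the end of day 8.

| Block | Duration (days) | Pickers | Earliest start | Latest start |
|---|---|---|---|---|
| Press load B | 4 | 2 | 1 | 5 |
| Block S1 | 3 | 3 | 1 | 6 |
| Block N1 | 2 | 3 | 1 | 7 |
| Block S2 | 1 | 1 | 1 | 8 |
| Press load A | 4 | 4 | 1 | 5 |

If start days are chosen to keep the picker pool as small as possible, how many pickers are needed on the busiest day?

Early-start (Press load B@1, Block S1@1, Block N1@1, Block S2@1, Press load A@1) gives peak 13: d1:13  d2:12  d3:9  d4:6  d5:0  d6:0  d7:0  d8:0.
Shift Block S1→5, Block N1→5, Block S2→7.
Schedule Press load B@1, Block S1@5, Block N1@5, Block S2@7, Press load A@1: d1:6  d2:6  d3:6  d4:6  d5:6  d6:6  d7:4  d8:0 — peak 6.

6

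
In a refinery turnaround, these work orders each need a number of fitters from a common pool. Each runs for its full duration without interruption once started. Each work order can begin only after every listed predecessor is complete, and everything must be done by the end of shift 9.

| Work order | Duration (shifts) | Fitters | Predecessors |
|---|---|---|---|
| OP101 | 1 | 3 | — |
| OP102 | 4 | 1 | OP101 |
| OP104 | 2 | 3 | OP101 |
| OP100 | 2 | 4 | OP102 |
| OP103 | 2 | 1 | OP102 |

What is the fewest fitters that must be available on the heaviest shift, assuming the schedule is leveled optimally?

4

Early-start (OP101@1, OP102@2, OP104@2, OP100@6, OP103@6) gives peak 5: s1:3  s2:4  s3:4  s4:1  s5:1  s6:5  s7:5  s8:0  s9:0.
Shift OP103→8.
Schedule OP101@1, OP102@2, OP104@2, OP100@6, OP103@8: s1:3  s2:4  s3:4  s4:1  s5:1  s6:4  s7:4  s8:1  s9:1 — peak 4.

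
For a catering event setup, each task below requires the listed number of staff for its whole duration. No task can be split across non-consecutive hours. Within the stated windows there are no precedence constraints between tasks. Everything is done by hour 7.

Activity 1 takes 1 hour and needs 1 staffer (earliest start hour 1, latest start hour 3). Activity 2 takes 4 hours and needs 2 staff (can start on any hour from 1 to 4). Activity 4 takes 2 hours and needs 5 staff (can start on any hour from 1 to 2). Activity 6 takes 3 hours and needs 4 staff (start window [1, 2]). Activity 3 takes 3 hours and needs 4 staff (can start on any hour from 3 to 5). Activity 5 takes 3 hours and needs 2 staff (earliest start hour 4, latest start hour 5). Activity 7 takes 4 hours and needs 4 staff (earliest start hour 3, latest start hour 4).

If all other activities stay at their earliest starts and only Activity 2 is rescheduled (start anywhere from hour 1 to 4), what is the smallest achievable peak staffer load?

Activity 2@1: h1:12  h2:11  h3:14  h4:12  h5:10  h6:6  h7:0 → peak 14
Activity 2@2: h1:10  h2:11  h3:14  h4:12  h5:12  h6:6  h7:0 → peak 14
Activity 2@3: h1:10  h2:9  h3:14  h4:12  h5:12  h6:8  h7:0 → peak 14
Activity 2@4: h1:10  h2:9  h3:12  h4:12  h5:12  h6:8  h7:2 → peak 12
Best is Activity 2@4, peak 12.

12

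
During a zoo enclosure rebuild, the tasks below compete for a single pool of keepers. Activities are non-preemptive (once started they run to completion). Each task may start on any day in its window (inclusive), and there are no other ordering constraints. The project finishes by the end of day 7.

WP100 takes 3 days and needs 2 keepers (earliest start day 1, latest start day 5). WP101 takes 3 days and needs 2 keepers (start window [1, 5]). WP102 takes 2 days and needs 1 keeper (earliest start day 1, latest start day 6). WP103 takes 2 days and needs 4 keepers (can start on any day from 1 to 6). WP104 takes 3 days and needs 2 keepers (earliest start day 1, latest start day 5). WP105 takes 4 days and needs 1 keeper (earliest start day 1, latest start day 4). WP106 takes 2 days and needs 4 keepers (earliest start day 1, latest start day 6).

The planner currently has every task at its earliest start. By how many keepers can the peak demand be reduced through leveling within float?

Early-start peak: d1:16  d2:16  d3:7  d4:1  d5:0  d6:0  d7:0 ⇒ 16.
Leveled (WP100@1, WP101@1, WP102@1, WP103@4, WP104@5, WP105@1, WP106@6): d1:6  d2:6  d3:5  d4:5  d5:6  d6:6  d7:6 ⇒ 6.
Reduction 16 − 6 = 10.

10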